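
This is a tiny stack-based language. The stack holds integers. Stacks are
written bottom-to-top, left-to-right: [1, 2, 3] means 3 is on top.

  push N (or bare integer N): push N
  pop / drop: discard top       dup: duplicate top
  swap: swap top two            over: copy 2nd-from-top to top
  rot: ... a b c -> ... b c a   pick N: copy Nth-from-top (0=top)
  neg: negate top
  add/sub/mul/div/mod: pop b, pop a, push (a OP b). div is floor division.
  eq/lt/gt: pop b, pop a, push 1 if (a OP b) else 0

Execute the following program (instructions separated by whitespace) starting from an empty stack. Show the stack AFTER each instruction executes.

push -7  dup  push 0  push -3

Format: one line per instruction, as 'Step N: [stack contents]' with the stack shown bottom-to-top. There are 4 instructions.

Step 1: [-7]
Step 2: [-7, -7]
Step 3: [-7, -7, 0]
Step 4: [-7, -7, 0, -3]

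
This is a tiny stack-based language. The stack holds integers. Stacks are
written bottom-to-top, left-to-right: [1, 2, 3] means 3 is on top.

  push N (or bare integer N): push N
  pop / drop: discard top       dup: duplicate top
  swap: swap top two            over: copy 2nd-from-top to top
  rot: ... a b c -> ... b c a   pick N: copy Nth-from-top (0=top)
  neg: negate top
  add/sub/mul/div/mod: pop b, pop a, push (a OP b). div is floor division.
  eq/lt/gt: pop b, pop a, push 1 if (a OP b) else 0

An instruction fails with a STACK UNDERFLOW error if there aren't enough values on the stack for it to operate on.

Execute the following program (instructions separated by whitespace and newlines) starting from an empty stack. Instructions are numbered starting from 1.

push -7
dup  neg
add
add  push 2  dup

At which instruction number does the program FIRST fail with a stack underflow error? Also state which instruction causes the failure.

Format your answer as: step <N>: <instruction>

Answer: step 5: add

Derivation:
Step 1 ('push -7'): stack = [-7], depth = 1
Step 2 ('dup'): stack = [-7, -7], depth = 2
Step 3 ('neg'): stack = [-7, 7], depth = 2
Step 4 ('add'): stack = [0], depth = 1
Step 5 ('add'): needs 2 value(s) but depth is 1 — STACK UNDERFLOW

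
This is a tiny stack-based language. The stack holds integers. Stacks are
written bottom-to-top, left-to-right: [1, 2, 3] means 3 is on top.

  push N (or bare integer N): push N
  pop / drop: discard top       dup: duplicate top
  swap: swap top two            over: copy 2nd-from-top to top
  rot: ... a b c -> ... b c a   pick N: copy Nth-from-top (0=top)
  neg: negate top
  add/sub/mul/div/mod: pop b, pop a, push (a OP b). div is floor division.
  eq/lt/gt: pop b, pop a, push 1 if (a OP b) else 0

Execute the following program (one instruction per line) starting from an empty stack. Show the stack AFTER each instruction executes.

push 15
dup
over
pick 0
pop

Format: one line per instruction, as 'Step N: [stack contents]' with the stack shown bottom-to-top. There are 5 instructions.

Step 1: [15]
Step 2: [15, 15]
Step 3: [15, 15, 15]
Step 4: [15, 15, 15, 15]
Step 5: [15, 15, 15]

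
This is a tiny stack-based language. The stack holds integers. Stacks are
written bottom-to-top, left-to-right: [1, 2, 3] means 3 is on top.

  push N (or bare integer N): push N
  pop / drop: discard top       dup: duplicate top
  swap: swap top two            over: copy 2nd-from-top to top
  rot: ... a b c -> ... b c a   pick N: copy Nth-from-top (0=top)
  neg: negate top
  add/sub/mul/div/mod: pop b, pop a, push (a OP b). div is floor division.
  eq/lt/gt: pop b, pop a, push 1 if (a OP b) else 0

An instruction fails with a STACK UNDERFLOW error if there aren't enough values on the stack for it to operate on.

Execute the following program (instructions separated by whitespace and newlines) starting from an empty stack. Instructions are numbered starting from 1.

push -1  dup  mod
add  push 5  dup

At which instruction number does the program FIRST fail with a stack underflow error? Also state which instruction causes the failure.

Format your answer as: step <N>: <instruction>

Step 1 ('push -1'): stack = [-1], depth = 1
Step 2 ('dup'): stack = [-1, -1], depth = 2
Step 3 ('mod'): stack = [0], depth = 1
Step 4 ('add'): needs 2 value(s) but depth is 1 — STACK UNDERFLOW

Answer: step 4: add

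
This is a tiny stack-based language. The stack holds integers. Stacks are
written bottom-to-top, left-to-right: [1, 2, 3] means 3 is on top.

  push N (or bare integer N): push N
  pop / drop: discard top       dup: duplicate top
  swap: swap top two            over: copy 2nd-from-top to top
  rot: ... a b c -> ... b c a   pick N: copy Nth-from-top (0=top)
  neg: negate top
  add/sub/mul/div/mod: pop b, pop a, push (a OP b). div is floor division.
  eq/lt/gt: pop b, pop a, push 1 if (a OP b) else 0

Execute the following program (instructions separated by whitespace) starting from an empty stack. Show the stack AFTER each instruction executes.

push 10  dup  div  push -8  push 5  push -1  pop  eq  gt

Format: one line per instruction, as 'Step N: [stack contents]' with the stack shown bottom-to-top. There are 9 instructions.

Step 1: [10]
Step 2: [10, 10]
Step 3: [1]
Step 4: [1, -8]
Step 5: [1, -8, 5]
Step 6: [1, -8, 5, -1]
Step 7: [1, -8, 5]
Step 8: [1, 0]
Step 9: [1]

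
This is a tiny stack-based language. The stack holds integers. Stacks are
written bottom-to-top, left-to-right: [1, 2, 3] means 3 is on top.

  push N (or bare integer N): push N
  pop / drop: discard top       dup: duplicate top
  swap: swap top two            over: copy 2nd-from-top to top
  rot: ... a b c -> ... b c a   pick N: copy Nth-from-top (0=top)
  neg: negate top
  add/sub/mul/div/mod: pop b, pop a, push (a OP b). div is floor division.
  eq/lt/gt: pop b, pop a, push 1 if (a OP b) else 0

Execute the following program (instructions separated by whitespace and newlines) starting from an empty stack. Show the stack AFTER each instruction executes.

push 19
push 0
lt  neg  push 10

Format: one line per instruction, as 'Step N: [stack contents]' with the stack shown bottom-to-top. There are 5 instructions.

Step 1: [19]
Step 2: [19, 0]
Step 3: [0]
Step 4: [0]
Step 5: [0, 10]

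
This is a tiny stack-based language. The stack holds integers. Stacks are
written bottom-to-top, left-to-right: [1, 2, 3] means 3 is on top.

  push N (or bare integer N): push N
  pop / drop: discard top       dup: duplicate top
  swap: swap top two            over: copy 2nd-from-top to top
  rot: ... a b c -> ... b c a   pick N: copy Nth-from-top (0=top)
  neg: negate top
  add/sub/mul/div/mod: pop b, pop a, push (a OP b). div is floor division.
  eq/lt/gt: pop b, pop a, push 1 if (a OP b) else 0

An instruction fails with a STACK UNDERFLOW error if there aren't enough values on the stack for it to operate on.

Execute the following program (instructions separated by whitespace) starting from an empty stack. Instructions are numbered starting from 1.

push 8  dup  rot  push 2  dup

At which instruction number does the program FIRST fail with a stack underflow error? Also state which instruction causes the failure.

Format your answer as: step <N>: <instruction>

Answer: step 3: rot

Derivation:
Step 1 ('push 8'): stack = [8], depth = 1
Step 2 ('dup'): stack = [8, 8], depth = 2
Step 3 ('rot'): needs 3 value(s) but depth is 2 — STACK UNDERFLOW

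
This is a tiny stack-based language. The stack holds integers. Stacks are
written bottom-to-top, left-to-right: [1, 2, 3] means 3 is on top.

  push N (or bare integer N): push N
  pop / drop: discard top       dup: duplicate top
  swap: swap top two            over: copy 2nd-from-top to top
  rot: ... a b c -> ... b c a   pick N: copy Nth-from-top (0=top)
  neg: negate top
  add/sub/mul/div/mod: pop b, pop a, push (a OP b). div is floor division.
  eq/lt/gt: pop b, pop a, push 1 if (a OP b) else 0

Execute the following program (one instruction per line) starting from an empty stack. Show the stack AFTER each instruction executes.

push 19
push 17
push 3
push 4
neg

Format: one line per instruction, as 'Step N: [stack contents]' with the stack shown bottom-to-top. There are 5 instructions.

Step 1: [19]
Step 2: [19, 17]
Step 3: [19, 17, 3]
Step 4: [19, 17, 3, 4]
Step 5: [19, 17, 3, -4]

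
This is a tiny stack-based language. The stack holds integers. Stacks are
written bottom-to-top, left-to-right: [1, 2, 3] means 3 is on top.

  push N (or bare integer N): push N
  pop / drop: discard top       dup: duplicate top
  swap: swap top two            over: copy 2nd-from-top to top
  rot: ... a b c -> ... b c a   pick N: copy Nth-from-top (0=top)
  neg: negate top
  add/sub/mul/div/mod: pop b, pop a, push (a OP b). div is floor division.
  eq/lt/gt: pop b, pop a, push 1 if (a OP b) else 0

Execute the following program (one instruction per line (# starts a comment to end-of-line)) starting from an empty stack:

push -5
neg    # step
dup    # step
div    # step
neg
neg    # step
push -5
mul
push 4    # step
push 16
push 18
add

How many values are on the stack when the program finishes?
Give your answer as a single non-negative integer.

Answer: 3

Derivation:
After 'push -5': stack = [-5] (depth 1)
After 'neg': stack = [5] (depth 1)
After 'dup': stack = [5, 5] (depth 2)
After 'div': stack = [1] (depth 1)
After 'neg': stack = [-1] (depth 1)
After 'neg': stack = [1] (depth 1)
After 'push -5': stack = [1, -5] (depth 2)
After 'mul': stack = [-5] (depth 1)
After 'push 4': stack = [-5, 4] (depth 2)
After 'push 16': stack = [-5, 4, 16] (depth 3)
After 'push 18': stack = [-5, 4, 16, 18] (depth 4)
After 'add': stack = [-5, 4, 34] (depth 3)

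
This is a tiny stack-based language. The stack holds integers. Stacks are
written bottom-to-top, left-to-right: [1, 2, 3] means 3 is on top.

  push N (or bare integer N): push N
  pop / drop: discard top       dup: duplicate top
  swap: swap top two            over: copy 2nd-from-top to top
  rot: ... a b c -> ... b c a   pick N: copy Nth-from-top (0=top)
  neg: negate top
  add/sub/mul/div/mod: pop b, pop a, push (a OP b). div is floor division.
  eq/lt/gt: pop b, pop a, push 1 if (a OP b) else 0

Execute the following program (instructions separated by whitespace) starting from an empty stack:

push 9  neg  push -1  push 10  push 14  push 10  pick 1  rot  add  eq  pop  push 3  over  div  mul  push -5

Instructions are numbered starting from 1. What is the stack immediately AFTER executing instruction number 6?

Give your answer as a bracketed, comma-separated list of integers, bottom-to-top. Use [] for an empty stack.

Step 1 ('push 9'): [9]
Step 2 ('neg'): [-9]
Step 3 ('push -1'): [-9, -1]
Step 4 ('push 10'): [-9, -1, 10]
Step 5 ('push 14'): [-9, -1, 10, 14]
Step 6 ('push 10'): [-9, -1, 10, 14, 10]

Answer: [-9, -1, 10, 14, 10]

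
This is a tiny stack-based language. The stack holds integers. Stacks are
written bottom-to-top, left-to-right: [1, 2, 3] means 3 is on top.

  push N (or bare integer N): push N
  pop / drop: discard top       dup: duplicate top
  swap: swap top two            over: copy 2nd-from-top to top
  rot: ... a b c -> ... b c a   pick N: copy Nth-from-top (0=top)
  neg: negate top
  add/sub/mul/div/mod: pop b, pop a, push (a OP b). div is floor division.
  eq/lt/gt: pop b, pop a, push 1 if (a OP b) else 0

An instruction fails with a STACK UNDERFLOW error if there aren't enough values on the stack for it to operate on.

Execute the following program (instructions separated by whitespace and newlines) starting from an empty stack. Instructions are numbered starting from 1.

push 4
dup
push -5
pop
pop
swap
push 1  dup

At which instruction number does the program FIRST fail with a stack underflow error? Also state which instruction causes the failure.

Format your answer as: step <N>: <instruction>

Answer: step 6: swap

Derivation:
Step 1 ('push 4'): stack = [4], depth = 1
Step 2 ('dup'): stack = [4, 4], depth = 2
Step 3 ('push -5'): stack = [4, 4, -5], depth = 3
Step 4 ('pop'): stack = [4, 4], depth = 2
Step 5 ('pop'): stack = [4], depth = 1
Step 6 ('swap'): needs 2 value(s) but depth is 1 — STACK UNDERFLOW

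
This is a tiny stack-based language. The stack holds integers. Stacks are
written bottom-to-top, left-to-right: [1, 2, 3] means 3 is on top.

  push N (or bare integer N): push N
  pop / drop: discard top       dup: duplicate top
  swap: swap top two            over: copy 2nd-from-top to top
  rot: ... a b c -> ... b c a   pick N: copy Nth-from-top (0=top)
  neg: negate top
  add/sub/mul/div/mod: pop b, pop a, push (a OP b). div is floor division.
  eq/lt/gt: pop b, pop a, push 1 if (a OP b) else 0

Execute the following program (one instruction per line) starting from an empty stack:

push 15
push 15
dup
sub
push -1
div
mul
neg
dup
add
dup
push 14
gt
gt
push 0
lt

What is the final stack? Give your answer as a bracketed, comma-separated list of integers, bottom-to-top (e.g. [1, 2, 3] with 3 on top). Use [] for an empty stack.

After 'push 15': [15]
After 'push 15': [15, 15]
After 'dup': [15, 15, 15]
After 'sub': [15, 0]
After 'push -1': [15, 0, -1]
After 'div': [15, 0]
After 'mul': [0]
After 'neg': [0]
After 'dup': [0, 0]
After 'add': [0]
After 'dup': [0, 0]
After 'push 14': [0, 0, 14]
After 'gt': [0, 0]
After 'gt': [0]
After 'push 0': [0, 0]
After 'lt': [0]

Answer: [0]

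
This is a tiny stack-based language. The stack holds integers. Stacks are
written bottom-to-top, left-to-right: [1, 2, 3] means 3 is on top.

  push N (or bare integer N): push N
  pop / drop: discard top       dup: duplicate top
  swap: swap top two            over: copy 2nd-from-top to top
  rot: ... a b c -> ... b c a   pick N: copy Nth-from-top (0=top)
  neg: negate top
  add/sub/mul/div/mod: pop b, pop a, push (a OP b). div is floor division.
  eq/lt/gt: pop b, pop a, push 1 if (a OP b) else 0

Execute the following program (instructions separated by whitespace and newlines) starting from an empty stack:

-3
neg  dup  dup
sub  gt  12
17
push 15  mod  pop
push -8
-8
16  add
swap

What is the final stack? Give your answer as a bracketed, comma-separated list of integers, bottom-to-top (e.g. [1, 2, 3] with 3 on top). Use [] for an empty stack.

Answer: [1, 12, 8, -8]

Derivation:
After 'push -3': [-3]
After 'neg': [3]
After 'dup': [3, 3]
After 'dup': [3, 3, 3]
After 'sub': [3, 0]
After 'gt': [1]
After 'push 12': [1, 12]
After 'push 17': [1, 12, 17]
After 'push 15': [1, 12, 17, 15]
After 'mod': [1, 12, 2]
After 'pop': [1, 12]
After 'push -8': [1, 12, -8]
After 'push -8': [1, 12, -8, -8]
After 'push 16': [1, 12, -8, -8, 16]
After 'add': [1, 12, -8, 8]
After 'swap': [1, 12, 8, -8]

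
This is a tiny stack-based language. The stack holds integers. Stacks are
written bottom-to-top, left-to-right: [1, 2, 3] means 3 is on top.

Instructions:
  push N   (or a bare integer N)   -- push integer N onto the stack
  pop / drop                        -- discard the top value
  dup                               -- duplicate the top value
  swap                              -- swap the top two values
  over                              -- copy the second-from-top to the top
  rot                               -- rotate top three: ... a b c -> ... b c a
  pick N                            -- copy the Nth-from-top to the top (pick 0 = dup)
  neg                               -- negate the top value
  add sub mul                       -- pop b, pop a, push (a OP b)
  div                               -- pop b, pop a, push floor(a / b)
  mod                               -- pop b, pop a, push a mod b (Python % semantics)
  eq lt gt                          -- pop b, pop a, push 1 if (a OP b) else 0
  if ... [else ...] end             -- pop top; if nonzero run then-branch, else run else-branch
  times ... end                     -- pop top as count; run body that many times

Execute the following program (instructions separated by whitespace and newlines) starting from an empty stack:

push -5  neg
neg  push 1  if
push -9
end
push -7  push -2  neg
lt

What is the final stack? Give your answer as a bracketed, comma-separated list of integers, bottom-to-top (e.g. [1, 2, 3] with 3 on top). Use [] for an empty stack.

Answer: [-5, -9, 1]

Derivation:
After 'push -5': [-5]
After 'neg': [5]
After 'neg': [-5]
After 'push 1': [-5, 1]
After 'if': [-5]
After 'push -9': [-5, -9]
After 'push -7': [-5, -9, -7]
After 'push -2': [-5, -9, -7, -2]
After 'neg': [-5, -9, -7, 2]
After 'lt': [-5, -9, 1]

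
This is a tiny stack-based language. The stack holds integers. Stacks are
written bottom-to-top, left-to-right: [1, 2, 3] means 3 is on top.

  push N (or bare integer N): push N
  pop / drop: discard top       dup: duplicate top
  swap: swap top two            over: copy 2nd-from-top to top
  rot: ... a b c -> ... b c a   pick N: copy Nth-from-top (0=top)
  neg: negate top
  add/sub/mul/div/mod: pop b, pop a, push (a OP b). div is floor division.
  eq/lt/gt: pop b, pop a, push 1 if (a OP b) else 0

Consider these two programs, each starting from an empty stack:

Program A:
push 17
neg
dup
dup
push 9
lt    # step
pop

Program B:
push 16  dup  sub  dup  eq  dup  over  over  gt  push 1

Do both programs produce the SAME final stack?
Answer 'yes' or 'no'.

Program A trace:
  After 'push 17': [17]
  After 'neg': [-17]
  After 'dup': [-17, -17]
  After 'dup': [-17, -17, -17]
  After 'push 9': [-17, -17, -17, 9]
  After 'lt': [-17, -17, 1]
  After 'pop': [-17, -17]
Program A final stack: [-17, -17]

Program B trace:
  After 'push 16': [16]
  After 'dup': [16, 16]
  After 'sub': [0]
  After 'dup': [0, 0]
  After 'eq': [1]
  After 'dup': [1, 1]
  After 'over': [1, 1, 1]
  After 'over': [1, 1, 1, 1]
  After 'gt': [1, 1, 0]
  After 'push 1': [1, 1, 0, 1]
Program B final stack: [1, 1, 0, 1]
Same: no

Answer: no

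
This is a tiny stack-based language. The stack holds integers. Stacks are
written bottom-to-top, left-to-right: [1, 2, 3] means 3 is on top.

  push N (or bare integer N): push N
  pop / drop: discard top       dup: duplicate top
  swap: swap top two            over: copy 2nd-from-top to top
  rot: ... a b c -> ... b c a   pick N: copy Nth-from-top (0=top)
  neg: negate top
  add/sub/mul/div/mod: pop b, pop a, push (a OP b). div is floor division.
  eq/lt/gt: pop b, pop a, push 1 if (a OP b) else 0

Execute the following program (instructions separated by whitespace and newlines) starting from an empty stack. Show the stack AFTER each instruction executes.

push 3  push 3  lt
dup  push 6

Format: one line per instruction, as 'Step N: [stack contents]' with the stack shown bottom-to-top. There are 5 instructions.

Step 1: [3]
Step 2: [3, 3]
Step 3: [0]
Step 4: [0, 0]
Step 5: [0, 0, 6]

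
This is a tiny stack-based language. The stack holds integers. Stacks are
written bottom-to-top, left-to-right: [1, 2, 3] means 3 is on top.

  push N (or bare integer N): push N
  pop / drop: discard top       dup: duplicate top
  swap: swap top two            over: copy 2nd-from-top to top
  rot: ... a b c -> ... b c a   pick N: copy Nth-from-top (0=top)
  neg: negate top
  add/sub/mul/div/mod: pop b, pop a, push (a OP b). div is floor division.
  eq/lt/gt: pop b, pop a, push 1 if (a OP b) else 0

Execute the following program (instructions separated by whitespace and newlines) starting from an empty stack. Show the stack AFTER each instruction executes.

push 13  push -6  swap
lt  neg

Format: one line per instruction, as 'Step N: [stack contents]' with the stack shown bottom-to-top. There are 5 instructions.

Step 1: [13]
Step 2: [13, -6]
Step 3: [-6, 13]
Step 4: [1]
Step 5: [-1]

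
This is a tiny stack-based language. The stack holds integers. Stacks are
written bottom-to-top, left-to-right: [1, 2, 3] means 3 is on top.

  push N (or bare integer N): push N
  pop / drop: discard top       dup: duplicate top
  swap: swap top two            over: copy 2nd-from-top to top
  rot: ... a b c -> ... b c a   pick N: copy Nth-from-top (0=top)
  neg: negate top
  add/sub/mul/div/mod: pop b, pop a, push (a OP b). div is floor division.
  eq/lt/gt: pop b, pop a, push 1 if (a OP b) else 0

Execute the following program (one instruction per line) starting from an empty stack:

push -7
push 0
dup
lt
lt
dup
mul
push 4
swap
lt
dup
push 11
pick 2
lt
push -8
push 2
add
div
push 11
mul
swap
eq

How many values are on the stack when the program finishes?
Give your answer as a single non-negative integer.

Answer: 2

Derivation:
After 'push -7': stack = [-7] (depth 1)
After 'push 0': stack = [-7, 0] (depth 2)
After 'dup': stack = [-7, 0, 0] (depth 3)
After 'lt': stack = [-7, 0] (depth 2)
After 'lt': stack = [1] (depth 1)
After 'dup': stack = [1, 1] (depth 2)
After 'mul': stack = [1] (depth 1)
After 'push 4': stack = [1, 4] (depth 2)
After 'swap': stack = [4, 1] (depth 2)
After 'lt': stack = [0] (depth 1)
  ...
After 'pick 2': stack = [0, 0, 11, 0] (depth 4)
After 'lt': stack = [0, 0, 0] (depth 3)
After 'push -8': stack = [0, 0, 0, -8] (depth 4)
After 'push 2': stack = [0, 0, 0, -8, 2] (depth 5)
After 'add': stack = [0, 0, 0, -6] (depth 4)
After 'div': stack = [0, 0, 0] (depth 3)
After 'push 11': stack = [0, 0, 0, 11] (depth 4)
After 'mul': stack = [0, 0, 0] (depth 3)
After 'swap': stack = [0, 0, 0] (depth 3)
After 'eq': stack = [0, 1] (depth 2)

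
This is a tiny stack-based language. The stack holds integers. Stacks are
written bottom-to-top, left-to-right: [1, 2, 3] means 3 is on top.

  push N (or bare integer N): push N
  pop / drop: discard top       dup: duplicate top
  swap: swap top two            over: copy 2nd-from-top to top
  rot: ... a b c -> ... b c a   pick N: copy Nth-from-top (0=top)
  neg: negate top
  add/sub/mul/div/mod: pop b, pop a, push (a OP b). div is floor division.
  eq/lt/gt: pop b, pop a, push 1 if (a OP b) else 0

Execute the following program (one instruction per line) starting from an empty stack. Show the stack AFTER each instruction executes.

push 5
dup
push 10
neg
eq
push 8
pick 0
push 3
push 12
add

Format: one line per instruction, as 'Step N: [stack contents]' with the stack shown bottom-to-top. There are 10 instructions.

Step 1: [5]
Step 2: [5, 5]
Step 3: [5, 5, 10]
Step 4: [5, 5, -10]
Step 5: [5, 0]
Step 6: [5, 0, 8]
Step 7: [5, 0, 8, 8]
Step 8: [5, 0, 8, 8, 3]
Step 9: [5, 0, 8, 8, 3, 12]
Step 10: [5, 0, 8, 8, 15]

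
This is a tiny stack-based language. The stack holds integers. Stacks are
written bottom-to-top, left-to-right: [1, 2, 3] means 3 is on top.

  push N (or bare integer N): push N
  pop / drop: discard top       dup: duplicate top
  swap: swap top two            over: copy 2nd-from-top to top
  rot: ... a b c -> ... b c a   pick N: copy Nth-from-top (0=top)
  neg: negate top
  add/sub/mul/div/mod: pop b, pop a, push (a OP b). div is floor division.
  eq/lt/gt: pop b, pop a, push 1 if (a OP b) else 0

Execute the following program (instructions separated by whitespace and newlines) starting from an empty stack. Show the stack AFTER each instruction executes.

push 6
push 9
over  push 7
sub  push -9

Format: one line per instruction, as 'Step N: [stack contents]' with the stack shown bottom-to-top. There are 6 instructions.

Step 1: [6]
Step 2: [6, 9]
Step 3: [6, 9, 6]
Step 4: [6, 9, 6, 7]
Step 5: [6, 9, -1]
Step 6: [6, 9, -1, -9]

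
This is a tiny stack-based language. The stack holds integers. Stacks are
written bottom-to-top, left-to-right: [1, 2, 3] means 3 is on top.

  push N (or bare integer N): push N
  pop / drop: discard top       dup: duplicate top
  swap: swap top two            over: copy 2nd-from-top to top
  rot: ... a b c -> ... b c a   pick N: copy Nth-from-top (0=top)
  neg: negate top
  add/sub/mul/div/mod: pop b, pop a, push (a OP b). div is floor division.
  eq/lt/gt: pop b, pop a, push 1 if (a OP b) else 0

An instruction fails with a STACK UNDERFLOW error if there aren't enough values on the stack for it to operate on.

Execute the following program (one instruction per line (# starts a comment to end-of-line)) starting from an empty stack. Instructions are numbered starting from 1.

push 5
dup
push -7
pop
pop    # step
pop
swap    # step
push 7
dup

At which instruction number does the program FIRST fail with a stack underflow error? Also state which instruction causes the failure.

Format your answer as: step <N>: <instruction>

Answer: step 7: swap

Derivation:
Step 1 ('push 5'): stack = [5], depth = 1
Step 2 ('dup'): stack = [5, 5], depth = 2
Step 3 ('push -7'): stack = [5, 5, -7], depth = 3
Step 4 ('pop'): stack = [5, 5], depth = 2
Step 5 ('pop'): stack = [5], depth = 1
Step 6 ('pop'): stack = [], depth = 0
Step 7 ('swap'): needs 2 value(s) but depth is 0 — STACK UNDERFLOW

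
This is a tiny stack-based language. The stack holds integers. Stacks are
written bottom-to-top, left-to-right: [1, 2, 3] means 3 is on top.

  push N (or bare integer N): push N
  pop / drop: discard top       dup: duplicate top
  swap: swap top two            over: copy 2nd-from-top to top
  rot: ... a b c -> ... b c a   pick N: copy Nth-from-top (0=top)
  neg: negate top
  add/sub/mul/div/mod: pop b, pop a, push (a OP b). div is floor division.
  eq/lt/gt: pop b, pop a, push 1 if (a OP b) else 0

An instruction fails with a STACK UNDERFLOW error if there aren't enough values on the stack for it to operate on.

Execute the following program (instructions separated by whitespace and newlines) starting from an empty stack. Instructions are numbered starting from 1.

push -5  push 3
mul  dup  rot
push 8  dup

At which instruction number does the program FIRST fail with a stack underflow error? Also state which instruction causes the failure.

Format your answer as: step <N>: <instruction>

Answer: step 5: rot

Derivation:
Step 1 ('push -5'): stack = [-5], depth = 1
Step 2 ('push 3'): stack = [-5, 3], depth = 2
Step 3 ('mul'): stack = [-15], depth = 1
Step 4 ('dup'): stack = [-15, -15], depth = 2
Step 5 ('rot'): needs 3 value(s) but depth is 2 — STACK UNDERFLOW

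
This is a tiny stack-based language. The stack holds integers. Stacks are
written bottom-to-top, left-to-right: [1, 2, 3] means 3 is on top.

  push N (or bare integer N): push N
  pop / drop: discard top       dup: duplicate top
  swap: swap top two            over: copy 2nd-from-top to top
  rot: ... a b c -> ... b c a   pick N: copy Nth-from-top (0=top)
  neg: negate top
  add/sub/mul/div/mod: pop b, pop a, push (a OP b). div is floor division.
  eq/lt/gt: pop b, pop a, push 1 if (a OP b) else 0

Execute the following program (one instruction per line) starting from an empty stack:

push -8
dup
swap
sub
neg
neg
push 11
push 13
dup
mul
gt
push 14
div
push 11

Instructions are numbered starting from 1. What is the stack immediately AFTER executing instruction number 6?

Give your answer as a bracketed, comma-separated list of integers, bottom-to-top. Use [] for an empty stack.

Answer: [0]

Derivation:
Step 1 ('push -8'): [-8]
Step 2 ('dup'): [-8, -8]
Step 3 ('swap'): [-8, -8]
Step 4 ('sub'): [0]
Step 5 ('neg'): [0]
Step 6 ('neg'): [0]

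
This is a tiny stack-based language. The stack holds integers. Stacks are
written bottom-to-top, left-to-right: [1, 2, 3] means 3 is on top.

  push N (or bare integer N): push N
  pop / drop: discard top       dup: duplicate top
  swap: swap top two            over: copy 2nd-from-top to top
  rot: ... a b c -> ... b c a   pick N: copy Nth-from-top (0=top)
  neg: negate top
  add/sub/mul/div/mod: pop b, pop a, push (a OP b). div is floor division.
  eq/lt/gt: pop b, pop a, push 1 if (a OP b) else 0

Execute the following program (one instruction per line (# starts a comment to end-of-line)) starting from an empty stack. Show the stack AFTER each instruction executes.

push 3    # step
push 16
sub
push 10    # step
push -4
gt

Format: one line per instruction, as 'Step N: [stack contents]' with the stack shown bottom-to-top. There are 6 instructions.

Step 1: [3]
Step 2: [3, 16]
Step 3: [-13]
Step 4: [-13, 10]
Step 5: [-13, 10, -4]
Step 6: [-13, 1]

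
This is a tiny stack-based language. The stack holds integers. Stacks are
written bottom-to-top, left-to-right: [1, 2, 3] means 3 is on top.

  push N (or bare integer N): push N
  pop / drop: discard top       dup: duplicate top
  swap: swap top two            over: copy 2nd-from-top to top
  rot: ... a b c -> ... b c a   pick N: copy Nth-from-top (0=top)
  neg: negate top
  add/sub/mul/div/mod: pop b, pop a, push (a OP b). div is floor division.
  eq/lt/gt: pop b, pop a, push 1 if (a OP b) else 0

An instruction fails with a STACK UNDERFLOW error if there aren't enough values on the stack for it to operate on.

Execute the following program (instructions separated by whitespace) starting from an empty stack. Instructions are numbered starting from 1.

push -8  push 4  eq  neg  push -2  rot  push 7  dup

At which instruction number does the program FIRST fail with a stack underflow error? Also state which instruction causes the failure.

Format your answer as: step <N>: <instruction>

Step 1 ('push -8'): stack = [-8], depth = 1
Step 2 ('push 4'): stack = [-8, 4], depth = 2
Step 3 ('eq'): stack = [0], depth = 1
Step 4 ('neg'): stack = [0], depth = 1
Step 5 ('push -2'): stack = [0, -2], depth = 2
Step 6 ('rot'): needs 3 value(s) but depth is 2 — STACK UNDERFLOW

Answer: step 6: rot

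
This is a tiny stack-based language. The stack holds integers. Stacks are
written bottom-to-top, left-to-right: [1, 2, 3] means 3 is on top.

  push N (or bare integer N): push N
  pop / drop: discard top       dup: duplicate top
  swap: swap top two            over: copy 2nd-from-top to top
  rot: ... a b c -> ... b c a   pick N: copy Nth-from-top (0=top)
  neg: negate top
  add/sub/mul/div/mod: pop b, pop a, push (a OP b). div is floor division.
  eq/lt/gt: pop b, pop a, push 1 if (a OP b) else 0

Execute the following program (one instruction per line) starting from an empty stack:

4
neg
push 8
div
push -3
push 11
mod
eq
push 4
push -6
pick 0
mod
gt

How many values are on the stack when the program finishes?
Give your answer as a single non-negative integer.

Answer: 2

Derivation:
After 'push 4': stack = [4] (depth 1)
After 'neg': stack = [-4] (depth 1)
After 'push 8': stack = [-4, 8] (depth 2)
After 'div': stack = [-1] (depth 1)
After 'push -3': stack = [-1, -3] (depth 2)
After 'push 11': stack = [-1, -3, 11] (depth 3)
After 'mod': stack = [-1, 8] (depth 2)
After 'eq': stack = [0] (depth 1)
After 'push 4': stack = [0, 4] (depth 2)
After 'push -6': stack = [0, 4, -6] (depth 3)
After 'pick 0': stack = [0, 4, -6, -6] (depth 4)
After 'mod': stack = [0, 4, 0] (depth 3)
After 'gt': stack = [0, 1] (depth 2)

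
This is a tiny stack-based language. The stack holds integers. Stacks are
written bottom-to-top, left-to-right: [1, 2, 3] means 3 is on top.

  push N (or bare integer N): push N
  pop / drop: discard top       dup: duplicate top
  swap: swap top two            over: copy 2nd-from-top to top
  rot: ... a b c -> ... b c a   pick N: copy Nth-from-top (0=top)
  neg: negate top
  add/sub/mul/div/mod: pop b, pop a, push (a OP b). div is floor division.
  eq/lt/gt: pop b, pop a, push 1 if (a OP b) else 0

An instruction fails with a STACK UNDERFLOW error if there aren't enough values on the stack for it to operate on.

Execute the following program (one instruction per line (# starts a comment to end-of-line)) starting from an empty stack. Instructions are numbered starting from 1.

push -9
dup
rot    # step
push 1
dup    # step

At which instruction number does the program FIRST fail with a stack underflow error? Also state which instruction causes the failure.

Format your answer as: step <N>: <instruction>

Answer: step 3: rot

Derivation:
Step 1 ('push -9'): stack = [-9], depth = 1
Step 2 ('dup'): stack = [-9, -9], depth = 2
Step 3 ('rot'): needs 3 value(s) but depth is 2 — STACK UNDERFLOW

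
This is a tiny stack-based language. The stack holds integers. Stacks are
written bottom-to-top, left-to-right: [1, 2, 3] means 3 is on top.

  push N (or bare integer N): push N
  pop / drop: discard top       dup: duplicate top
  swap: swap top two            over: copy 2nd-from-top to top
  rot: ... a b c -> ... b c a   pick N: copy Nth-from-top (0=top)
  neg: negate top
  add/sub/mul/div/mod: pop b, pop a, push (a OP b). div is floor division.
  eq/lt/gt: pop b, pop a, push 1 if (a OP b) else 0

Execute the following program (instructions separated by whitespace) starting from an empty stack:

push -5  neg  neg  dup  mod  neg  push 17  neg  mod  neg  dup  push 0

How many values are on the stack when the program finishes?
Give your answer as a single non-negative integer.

Answer: 3

Derivation:
After 'push -5': stack = [-5] (depth 1)
After 'neg': stack = [5] (depth 1)
After 'neg': stack = [-5] (depth 1)
After 'dup': stack = [-5, -5] (depth 2)
After 'mod': stack = [0] (depth 1)
After 'neg': stack = [0] (depth 1)
After 'push 17': stack = [0, 17] (depth 2)
After 'neg': stack = [0, -17] (depth 2)
After 'mod': stack = [0] (depth 1)
After 'neg': stack = [0] (depth 1)
After 'dup': stack = [0, 0] (depth 2)
After 'push 0': stack = [0, 0, 0] (depth 3)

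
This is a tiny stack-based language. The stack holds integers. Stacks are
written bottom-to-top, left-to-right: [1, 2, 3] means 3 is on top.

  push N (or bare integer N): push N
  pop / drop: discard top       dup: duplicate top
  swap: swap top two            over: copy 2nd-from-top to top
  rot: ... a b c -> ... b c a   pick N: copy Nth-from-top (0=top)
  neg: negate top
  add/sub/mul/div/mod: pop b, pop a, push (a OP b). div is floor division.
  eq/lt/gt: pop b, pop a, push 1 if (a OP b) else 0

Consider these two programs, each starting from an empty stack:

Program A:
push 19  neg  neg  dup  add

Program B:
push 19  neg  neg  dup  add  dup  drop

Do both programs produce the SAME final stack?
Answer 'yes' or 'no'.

Answer: yes

Derivation:
Program A trace:
  After 'push 19': [19]
  After 'neg': [-19]
  After 'neg': [19]
  After 'dup': [19, 19]
  After 'add': [38]
Program A final stack: [38]

Program B trace:
  After 'push 19': [19]
  After 'neg': [-19]
  After 'neg': [19]
  After 'dup': [19, 19]
  After 'add': [38]
  After 'dup': [38, 38]
  After 'drop': [38]
Program B final stack: [38]
Same: yes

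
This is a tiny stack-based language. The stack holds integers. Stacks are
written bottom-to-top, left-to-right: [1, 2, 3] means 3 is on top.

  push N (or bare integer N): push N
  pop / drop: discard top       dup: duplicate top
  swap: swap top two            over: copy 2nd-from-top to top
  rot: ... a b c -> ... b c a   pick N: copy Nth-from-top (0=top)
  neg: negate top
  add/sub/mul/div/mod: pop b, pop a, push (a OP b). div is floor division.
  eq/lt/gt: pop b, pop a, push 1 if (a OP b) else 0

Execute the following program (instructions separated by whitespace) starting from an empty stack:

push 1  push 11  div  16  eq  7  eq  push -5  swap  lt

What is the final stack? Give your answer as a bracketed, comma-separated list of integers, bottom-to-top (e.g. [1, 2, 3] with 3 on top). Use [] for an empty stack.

Answer: [1]

Derivation:
After 'push 1': [1]
After 'push 11': [1, 11]
After 'div': [0]
After 'push 16': [0, 16]
After 'eq': [0]
After 'push 7': [0, 7]
After 'eq': [0]
After 'push -5': [0, -5]
After 'swap': [-5, 0]
After 'lt': [1]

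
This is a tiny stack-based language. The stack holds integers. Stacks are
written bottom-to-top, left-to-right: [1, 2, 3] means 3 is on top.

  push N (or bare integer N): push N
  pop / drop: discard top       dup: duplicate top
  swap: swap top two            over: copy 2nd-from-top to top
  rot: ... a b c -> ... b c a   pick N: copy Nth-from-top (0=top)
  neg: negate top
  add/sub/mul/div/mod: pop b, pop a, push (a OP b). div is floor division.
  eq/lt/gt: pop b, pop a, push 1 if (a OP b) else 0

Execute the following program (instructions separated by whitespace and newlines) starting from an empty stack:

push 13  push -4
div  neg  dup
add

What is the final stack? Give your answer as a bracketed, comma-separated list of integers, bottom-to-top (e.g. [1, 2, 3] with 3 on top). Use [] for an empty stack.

Answer: [8]

Derivation:
After 'push 13': [13]
After 'push -4': [13, -4]
After 'div': [-4]
After 'neg': [4]
After 'dup': [4, 4]
After 'add': [8]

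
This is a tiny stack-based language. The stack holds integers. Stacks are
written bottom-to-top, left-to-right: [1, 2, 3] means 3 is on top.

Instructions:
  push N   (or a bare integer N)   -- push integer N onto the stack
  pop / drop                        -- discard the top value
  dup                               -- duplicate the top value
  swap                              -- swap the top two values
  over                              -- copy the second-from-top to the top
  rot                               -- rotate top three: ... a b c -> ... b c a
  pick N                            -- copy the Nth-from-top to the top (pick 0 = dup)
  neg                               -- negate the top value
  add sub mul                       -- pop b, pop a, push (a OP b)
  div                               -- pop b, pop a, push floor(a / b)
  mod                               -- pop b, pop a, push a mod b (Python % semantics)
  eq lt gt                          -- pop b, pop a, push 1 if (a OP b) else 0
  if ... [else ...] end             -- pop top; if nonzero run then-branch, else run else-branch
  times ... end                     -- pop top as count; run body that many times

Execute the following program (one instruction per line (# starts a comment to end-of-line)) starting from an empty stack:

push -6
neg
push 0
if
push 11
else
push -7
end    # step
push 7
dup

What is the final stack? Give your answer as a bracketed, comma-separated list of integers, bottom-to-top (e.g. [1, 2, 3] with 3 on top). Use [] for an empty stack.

After 'push -6': [-6]
After 'neg': [6]
After 'push 0': [6, 0]
After 'if': [6]
After 'push -7': [6, -7]
After 'push 7': [6, -7, 7]
After 'dup': [6, -7, 7, 7]

Answer: [6, -7, 7, 7]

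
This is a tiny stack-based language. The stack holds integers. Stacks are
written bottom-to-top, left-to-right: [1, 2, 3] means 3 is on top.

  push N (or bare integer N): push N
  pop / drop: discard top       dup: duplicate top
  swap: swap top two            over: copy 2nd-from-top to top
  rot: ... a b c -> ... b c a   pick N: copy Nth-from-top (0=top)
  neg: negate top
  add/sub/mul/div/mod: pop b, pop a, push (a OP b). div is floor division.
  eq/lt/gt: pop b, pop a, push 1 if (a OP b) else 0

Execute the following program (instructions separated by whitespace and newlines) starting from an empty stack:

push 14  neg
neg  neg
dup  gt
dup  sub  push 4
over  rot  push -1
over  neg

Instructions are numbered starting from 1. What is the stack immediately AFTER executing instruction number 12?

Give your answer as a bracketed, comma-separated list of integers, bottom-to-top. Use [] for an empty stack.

Answer: [4, 0, 0, -1]

Derivation:
Step 1 ('push 14'): [14]
Step 2 ('neg'): [-14]
Step 3 ('neg'): [14]
Step 4 ('neg'): [-14]
Step 5 ('dup'): [-14, -14]
Step 6 ('gt'): [0]
Step 7 ('dup'): [0, 0]
Step 8 ('sub'): [0]
Step 9 ('push 4'): [0, 4]
Step 10 ('over'): [0, 4, 0]
Step 11 ('rot'): [4, 0, 0]
Step 12 ('push -1'): [4, 0, 0, -1]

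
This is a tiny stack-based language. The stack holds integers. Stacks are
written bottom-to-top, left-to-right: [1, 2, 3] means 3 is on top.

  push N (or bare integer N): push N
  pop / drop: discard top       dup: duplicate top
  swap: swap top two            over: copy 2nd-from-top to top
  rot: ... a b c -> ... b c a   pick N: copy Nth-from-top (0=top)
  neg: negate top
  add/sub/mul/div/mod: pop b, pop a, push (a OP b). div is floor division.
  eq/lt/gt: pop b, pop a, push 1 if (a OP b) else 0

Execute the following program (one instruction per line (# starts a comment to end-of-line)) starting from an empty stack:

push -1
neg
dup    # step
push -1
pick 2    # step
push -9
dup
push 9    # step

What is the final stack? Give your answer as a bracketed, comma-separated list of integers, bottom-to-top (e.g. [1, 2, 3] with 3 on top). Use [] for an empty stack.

After 'push -1': [-1]
After 'neg': [1]
After 'dup': [1, 1]
After 'push -1': [1, 1, -1]
After 'pick 2': [1, 1, -1, 1]
After 'push -9': [1, 1, -1, 1, -9]
After 'dup': [1, 1, -1, 1, -9, -9]
After 'push 9': [1, 1, -1, 1, -9, -9, 9]

Answer: [1, 1, -1, 1, -9, -9, 9]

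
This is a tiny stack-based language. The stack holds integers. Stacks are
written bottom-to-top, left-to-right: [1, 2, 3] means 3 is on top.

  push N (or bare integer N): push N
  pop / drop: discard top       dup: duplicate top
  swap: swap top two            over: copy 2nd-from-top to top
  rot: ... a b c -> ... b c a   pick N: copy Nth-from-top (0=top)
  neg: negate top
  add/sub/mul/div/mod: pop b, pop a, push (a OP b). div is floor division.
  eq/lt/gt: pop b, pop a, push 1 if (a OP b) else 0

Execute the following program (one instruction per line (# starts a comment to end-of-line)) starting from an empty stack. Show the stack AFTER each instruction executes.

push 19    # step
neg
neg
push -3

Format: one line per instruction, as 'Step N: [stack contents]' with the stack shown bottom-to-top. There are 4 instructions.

Step 1: [19]
Step 2: [-19]
Step 3: [19]
Step 4: [19, -3]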